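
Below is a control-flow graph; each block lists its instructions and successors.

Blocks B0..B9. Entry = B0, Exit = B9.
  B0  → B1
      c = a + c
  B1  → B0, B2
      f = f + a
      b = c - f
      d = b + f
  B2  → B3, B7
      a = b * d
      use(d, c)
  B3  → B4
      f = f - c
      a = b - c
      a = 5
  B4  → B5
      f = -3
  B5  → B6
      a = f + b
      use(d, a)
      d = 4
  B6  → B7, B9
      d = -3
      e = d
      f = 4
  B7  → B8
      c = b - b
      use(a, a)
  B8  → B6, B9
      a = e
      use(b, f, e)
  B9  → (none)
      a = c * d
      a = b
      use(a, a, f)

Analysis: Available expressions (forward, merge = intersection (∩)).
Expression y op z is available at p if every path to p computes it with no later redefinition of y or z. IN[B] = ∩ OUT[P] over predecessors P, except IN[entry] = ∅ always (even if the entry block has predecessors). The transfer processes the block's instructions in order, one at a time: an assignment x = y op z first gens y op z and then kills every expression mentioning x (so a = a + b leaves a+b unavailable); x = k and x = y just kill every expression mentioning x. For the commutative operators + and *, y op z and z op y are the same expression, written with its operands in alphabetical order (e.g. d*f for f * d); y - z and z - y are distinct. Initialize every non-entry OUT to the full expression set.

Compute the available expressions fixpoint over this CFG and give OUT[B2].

Fixpoint table:
  B0:  IN={}  OUT={}
  B1:  IN={}  OUT={b+f, c-f}
  B2:  IN={b+f, c-f}  OUT={b*d, b+f, c-f}
  B3:  IN={b*d, b+f, c-f}  OUT={b*d, b-c}
  B4:  IN={b*d, b-c}  OUT={b*d, b-c}
  B5:  IN={b*d, b-c}  OUT={b+f, b-c}
  B6:  IN={}  OUT={}
  B7:  IN={}  OUT={b-b}
  B8:  IN={b-b}  OUT={b-b}
  B9:  IN={}  OUT={c*d}

Merge at B2: IN[B2] = OUT[B1] = {b+f, c-f}
Applying B2's transfer function to that IN value gives OUT[B2] (row B2 above).

Answer: {b*d, b+f, c-f}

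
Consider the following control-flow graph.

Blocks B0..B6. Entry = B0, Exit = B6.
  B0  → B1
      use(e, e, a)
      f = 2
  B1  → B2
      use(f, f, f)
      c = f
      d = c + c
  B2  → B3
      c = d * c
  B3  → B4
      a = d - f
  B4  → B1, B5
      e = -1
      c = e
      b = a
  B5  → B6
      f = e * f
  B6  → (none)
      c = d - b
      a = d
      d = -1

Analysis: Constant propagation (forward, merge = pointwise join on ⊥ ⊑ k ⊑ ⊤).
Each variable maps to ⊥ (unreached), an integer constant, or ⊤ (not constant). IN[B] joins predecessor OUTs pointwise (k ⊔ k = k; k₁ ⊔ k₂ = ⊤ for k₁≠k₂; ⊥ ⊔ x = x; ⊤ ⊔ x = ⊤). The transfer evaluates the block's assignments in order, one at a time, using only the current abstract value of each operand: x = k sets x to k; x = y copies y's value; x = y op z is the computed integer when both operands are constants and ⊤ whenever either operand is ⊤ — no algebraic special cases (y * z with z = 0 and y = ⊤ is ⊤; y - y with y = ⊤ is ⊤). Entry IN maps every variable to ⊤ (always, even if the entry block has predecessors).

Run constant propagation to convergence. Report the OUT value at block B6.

Answer: {a: 4, b: 2, c: 2, d: -1, e: -1, f: -2}

Trace:
Converged values:
  B0: | IN=(all ⊤) | OUT={f:2; rest ⊤}
  B1: | IN={f:2; rest ⊤} | OUT={c:2, d:4, f:2; rest ⊤}
  B2: | IN={c:2, d:4, f:2; rest ⊤} | OUT={c:8, d:4, f:2; rest ⊤}
  B3: | IN={c:8, d:4, f:2; rest ⊤} | OUT={a:2, c:8, d:4, f:2; rest ⊤}
  B4: | IN={a:2, c:8, d:4, f:2; rest ⊤} | OUT={a:2, b:2, c:-1, d:4, e:-1, f:2; rest ⊤}
  B5: | IN={a:2, b:2, c:-1, d:4, e:-1, f:2; rest ⊤} | OUT={a:2, b:2, c:-1, d:4, e:-1, f:-2; rest ⊤}
  B6: | IN={a:2, b:2, c:-1, d:4, e:-1, f:-2; rest ⊤} | OUT={a:4, b:2, c:2, d:-1, e:-1, f:-2; rest ⊤}

Merge at B6: IN[B6] = OUT[B5] = {a: 2, b: 2, c: -1, d: 4, e: -1, f: -2}
Applying B6's transfer function to that IN value gives OUT[B6] (row B6 above).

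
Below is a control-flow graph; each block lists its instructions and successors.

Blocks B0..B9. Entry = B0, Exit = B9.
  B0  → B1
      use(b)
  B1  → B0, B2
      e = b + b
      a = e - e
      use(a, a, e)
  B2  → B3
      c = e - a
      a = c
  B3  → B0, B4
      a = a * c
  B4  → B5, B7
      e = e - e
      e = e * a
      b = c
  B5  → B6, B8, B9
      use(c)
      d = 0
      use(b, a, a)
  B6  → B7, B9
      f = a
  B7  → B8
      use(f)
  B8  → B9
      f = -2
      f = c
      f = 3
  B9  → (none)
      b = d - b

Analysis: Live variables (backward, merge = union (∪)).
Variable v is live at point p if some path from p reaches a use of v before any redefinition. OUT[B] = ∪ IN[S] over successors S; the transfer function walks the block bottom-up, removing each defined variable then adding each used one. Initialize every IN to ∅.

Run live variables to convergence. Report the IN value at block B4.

Answer: {a, c, d, e, f}

Working:
Converged values:
  B0:  IN={b, d, f}  OUT={b, d, f}
  B1:  IN={b, d, f}  OUT={a, b, d, e, f}
  B2:  IN={a, b, d, e, f}  OUT={a, b, c, d, e, f}
  B3:  IN={a, b, c, d, e, f}  OUT={a, b, c, d, e, f}
  B4:  IN={a, c, d, e, f}  OUT={a, b, c, d, f}
  B5:  IN={a, b, c}  OUT={a, b, c, d}
  B6:  IN={a, b, c, d}  OUT={b, c, d, f}
  B7:  IN={b, c, d, f}  OUT={b, c, d}
  B8:  IN={b, c, d}  OUT={b, d}
  B9:  IN={b, d}  OUT={}

Merge at B4: OUT[B4] = IN[B5] ⊔ IN[B7] = {a, b, c, d, f}
Applying B4's transfer function to that OUT value gives IN[B4] (row B4 above).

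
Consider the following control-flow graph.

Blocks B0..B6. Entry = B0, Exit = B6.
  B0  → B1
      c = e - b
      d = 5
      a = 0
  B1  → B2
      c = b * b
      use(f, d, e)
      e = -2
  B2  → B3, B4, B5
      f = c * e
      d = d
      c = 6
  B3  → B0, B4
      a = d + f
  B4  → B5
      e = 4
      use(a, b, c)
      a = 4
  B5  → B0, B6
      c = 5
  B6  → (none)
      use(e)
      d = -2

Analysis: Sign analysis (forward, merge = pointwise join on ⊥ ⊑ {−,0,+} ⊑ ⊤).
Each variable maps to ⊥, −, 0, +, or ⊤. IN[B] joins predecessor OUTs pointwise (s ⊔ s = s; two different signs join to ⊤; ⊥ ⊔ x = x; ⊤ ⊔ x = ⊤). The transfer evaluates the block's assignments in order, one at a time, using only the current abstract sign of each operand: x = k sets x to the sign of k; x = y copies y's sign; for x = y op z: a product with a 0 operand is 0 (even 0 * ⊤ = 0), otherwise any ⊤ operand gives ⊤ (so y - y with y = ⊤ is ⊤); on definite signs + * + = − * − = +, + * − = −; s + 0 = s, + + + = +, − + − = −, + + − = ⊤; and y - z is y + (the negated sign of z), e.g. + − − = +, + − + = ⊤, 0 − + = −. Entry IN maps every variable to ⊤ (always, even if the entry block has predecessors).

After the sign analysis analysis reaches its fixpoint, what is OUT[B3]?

Converged values:
  B0: | IN=(all ⊤) | OUT={a:0, d:+; rest ⊤}
  B1: | IN={a:0, d:+; rest ⊤} | OUT={a:0, d:+, e:-; rest ⊤}
  B2: | IN={a:0, d:+, e:-; rest ⊤} | OUT={a:0, c:+, d:+, e:-; rest ⊤}
  B3: | IN={a:0, c:+, d:+, e:-; rest ⊤} | OUT={c:+, d:+, e:-; rest ⊤}
  B4: | IN={c:+, d:+, e:-; rest ⊤} | OUT={a:+, c:+, d:+, e:+; rest ⊤}
  B5: | IN={c:+, d:+; rest ⊤} | OUT={c:+, d:+; rest ⊤}
  B6: | IN={c:+, d:+; rest ⊤} | OUT={c:+, d:-; rest ⊤}

Merge at B3: IN[B3] = OUT[B2] = {a: 0, b: ⊤, c: +, d: +, e: -, f: ⊤}
Applying B3's transfer function to that IN value gives OUT[B3] (row B3 above).

Answer: {a: ⊤, b: ⊤, c: +, d: +, e: -, f: ⊤}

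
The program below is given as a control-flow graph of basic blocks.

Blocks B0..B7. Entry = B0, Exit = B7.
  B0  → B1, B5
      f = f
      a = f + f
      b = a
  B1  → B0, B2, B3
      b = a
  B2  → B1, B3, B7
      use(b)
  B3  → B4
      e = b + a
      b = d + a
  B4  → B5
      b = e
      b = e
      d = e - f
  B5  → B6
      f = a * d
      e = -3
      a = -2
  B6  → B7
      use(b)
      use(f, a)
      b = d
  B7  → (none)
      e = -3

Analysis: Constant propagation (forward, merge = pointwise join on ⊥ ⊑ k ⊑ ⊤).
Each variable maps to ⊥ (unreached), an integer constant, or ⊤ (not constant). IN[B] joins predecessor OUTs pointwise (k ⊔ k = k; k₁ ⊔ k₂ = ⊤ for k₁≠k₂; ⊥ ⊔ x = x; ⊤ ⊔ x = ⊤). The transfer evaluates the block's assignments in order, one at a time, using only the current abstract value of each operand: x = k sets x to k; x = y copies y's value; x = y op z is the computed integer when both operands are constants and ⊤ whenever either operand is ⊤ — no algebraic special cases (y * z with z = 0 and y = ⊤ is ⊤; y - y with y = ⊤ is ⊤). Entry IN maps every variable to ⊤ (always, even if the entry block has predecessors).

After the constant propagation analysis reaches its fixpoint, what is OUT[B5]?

Converged values:
  B0:  IN=(all ⊤)  OUT=(all ⊤)
  B1:  IN=(all ⊤)  OUT=(all ⊤)
  B2:  IN=(all ⊤)  OUT=(all ⊤)
  B3:  IN=(all ⊤)  OUT=(all ⊤)
  B4:  IN=(all ⊤)  OUT=(all ⊤)
  B5:  IN=(all ⊤)  OUT={a:-2, e:-3; rest ⊤}
  B6:  IN={a:-2, e:-3; rest ⊤}  OUT={a:-2, e:-3; rest ⊤}
  B7:  IN=(all ⊤)  OUT={e:-3; rest ⊤}

Merge at B5: IN[B5] = OUT[B0] ⊔ OUT[B4] = {a: ⊤, b: ⊤, c: ⊤, d: ⊤, e: ⊤, f: ⊤}
Applying B5's transfer function to that IN value gives OUT[B5] (row B5 above).

Answer: {a: -2, b: ⊤, c: ⊤, d: ⊤, e: -3, f: ⊤}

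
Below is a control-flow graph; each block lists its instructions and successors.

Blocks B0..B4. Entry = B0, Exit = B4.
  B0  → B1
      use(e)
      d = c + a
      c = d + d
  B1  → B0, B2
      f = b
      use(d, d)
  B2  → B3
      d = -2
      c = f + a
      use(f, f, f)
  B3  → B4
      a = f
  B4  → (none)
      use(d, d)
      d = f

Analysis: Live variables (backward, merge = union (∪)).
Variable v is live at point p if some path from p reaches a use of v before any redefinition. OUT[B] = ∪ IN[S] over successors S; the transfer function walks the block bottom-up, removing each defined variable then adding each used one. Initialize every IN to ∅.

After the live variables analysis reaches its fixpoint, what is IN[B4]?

Answer: {d, f}

Trace:
Fixpoint table:
  B0: | IN={a, b, c, e} | OUT={a, b, c, d, e}
  B1: | IN={a, b, c, d, e} | OUT={a, b, c, e, f}
  B2: | IN={a, f} | OUT={d, f}
  B3: | IN={d, f} | OUT={d, f}
  B4: | IN={d, f} | OUT={}

B4 is the boundary node: OUT[B4] = {}
Applying B4's transfer function to that OUT value gives IN[B4] (row B4 above).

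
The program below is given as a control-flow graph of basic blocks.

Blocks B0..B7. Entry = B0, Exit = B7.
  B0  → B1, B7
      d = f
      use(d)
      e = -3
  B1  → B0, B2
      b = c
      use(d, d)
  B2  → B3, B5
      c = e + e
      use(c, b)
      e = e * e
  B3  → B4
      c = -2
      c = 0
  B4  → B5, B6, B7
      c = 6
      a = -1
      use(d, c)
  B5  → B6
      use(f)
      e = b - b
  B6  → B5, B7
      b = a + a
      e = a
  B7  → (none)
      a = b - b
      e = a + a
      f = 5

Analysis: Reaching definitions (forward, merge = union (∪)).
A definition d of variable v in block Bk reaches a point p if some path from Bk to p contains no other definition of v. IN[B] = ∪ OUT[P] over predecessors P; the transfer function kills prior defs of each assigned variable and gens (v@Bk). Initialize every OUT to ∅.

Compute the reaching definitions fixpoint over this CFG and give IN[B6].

Answer: {a@B4, b@B1, b@B6, c@B2, c@B4, d@B0, e@B2, e@B5}

Trace:
Fixpoint table:
  B0: | IN={b@B1, d@B0, e@B0} | OUT={b@B1, d@B0, e@B0}
  B1: | IN={b@B1, d@B0, e@B0} | OUT={b@B1, d@B0, e@B0}
  B2: | IN={b@B1, d@B0, e@B0} | OUT={b@B1, c@B2, d@B0, e@B2}
  B3: | IN={b@B1, c@B2, d@B0, e@B2} | OUT={b@B1, c@B3, d@B0, e@B2}
  B4: | IN={b@B1, c@B3, d@B0, e@B2} | OUT={a@B4, b@B1, c@B4, d@B0, e@B2}
  B5: | IN={a@B4, b@B1, b@B6, c@B2, c@B4, d@B0, e@B2, e@B6} | OUT={a@B4, b@B1, b@B6, c@B2, c@B4, d@B0, e@B5}
  B6: | IN={a@B4, b@B1, b@B6, c@B2, c@B4, d@B0, e@B2, e@B5} | OUT={a@B4, b@B6, c@B2, c@B4, d@B0, e@B6}
  B7: | IN={a@B4, b@B1, b@B6, c@B2, c@B4, d@B0, e@B0, e@B2, e@B6} | OUT={a@B7, b@B1, b@B6, c@B2, c@B4, d@B0, e@B7, f@B7}

Merge at B6: IN[B6] = OUT[B4] ⊔ OUT[B5] = {a@B4, b@B1, b@B6, c@B2, c@B4, d@B0, e@B2, e@B5}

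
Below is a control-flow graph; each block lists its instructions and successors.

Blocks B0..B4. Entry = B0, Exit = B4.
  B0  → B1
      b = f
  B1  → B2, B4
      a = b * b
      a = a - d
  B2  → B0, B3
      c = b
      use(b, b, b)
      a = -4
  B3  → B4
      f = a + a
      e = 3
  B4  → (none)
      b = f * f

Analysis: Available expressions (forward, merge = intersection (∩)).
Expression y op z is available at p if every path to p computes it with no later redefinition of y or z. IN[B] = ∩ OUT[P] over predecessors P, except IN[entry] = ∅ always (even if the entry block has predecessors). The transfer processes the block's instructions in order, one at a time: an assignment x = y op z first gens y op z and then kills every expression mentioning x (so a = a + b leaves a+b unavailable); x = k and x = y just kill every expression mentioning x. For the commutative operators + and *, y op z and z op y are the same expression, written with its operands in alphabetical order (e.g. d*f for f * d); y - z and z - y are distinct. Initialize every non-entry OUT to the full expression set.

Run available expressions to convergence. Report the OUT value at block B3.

Per-block solution:
  B0: | IN={} | OUT={}
  B1: | IN={} | OUT={b*b}
  B2: | IN={b*b} | OUT={b*b}
  B3: | IN={b*b} | OUT={a+a, b*b}
  B4: | IN={b*b} | OUT={f*f}

Merge at B3: IN[B3] = OUT[B2] = {b*b}
Applying B3's transfer function to that IN value gives OUT[B3] (row B3 above).

Answer: {a+a, b*b}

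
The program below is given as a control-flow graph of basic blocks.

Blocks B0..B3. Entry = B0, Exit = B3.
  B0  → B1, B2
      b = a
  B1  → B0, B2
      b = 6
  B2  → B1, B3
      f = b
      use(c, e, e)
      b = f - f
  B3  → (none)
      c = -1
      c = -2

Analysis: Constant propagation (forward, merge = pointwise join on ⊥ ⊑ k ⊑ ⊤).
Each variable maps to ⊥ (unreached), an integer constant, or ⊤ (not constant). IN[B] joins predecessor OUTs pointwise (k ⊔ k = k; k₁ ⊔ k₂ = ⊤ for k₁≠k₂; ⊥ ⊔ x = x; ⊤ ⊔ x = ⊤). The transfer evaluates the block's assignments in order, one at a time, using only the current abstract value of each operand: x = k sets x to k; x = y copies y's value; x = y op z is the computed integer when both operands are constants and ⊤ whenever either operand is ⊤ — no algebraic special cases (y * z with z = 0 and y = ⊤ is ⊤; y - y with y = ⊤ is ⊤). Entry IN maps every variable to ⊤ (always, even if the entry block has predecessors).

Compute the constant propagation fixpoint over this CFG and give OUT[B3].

Converged values:
  B0: | IN=(all ⊤) | OUT=(all ⊤)
  B1: | IN=(all ⊤) | OUT={b:6; rest ⊤}
  B2: | IN=(all ⊤) | OUT=(all ⊤)
  B3: | IN=(all ⊤) | OUT={c:-2; rest ⊤}

Merge at B3: IN[B3] = OUT[B2] = {a: ⊤, b: ⊤, c: ⊤, d: ⊤, e: ⊤, f: ⊤}
Applying B3's transfer function to that IN value gives OUT[B3] (row B3 above).

Answer: {a: ⊤, b: ⊤, c: -2, d: ⊤, e: ⊤, f: ⊤}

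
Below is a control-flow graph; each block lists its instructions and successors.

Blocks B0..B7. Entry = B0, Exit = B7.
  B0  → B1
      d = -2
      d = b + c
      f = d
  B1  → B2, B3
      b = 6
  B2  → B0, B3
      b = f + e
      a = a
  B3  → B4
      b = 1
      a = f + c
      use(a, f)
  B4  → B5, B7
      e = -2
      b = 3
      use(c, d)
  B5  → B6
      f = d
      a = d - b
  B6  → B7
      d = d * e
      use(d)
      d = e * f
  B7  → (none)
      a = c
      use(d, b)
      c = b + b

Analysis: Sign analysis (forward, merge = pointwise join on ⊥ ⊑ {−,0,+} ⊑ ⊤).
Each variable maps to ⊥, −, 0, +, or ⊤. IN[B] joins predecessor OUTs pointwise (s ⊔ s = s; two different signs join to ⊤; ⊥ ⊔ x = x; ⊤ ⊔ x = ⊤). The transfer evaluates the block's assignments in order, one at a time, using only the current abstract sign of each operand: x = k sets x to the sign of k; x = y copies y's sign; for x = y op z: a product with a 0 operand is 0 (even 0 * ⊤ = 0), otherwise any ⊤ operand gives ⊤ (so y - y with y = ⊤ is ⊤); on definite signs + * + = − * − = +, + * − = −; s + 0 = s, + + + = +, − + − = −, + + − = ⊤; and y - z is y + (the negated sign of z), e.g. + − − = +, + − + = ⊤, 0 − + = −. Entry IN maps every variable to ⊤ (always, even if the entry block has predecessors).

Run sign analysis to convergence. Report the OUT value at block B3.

Per-block solution:
  B0:  IN=(all ⊤)  OUT=(all ⊤)
  B1:  IN=(all ⊤)  OUT={b:+; rest ⊤}
  B2:  IN={b:+; rest ⊤}  OUT=(all ⊤)
  B3:  IN=(all ⊤)  OUT={b:+; rest ⊤}
  B4:  IN={b:+; rest ⊤}  OUT={b:+, e:-; rest ⊤}
  B5:  IN={b:+, e:-; rest ⊤}  OUT={b:+, e:-; rest ⊤}
  B6:  IN={b:+, e:-; rest ⊤}  OUT={b:+, e:-; rest ⊤}
  B7:  IN={b:+, e:-; rest ⊤}  OUT={b:+, c:+, e:-; rest ⊤}

Merge at B3: IN[B3] = OUT[B1] ⊔ OUT[B2] = {a: ⊤, b: ⊤, c: ⊤, d: ⊤, e: ⊤, f: ⊤}
Applying B3's transfer function to that IN value gives OUT[B3] (row B3 above).

Answer: {a: ⊤, b: +, c: ⊤, d: ⊤, e: ⊤, f: ⊤}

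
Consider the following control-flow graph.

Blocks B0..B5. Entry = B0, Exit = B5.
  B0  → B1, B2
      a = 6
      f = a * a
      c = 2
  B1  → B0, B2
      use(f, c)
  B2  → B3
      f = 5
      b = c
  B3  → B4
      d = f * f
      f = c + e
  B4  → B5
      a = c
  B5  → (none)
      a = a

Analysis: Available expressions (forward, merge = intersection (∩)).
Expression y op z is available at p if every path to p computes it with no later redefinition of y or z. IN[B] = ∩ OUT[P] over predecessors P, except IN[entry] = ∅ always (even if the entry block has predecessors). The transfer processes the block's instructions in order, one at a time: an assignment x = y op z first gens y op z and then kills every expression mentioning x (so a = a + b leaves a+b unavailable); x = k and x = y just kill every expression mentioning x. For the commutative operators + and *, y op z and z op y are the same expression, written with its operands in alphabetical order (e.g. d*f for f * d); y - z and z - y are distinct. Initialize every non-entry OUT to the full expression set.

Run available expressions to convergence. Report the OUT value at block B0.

Answer: {a*a}

Trace:
Fixpoint table:
  B0:   IN={}   OUT={a*a}
  B1:   IN={a*a}   OUT={a*a}
  B2:   IN={a*a}   OUT={a*a}
  B3:   IN={a*a}   OUT={a*a, c+e}
  B4:   IN={a*a, c+e}   OUT={c+e}
  B5:   IN={c+e}   OUT={c+e}

Merge at B0 (entry node, so the boundary value {} is joined with the incoming edge(s)): IN[B0] = {} ∩ OUT[B1] = {}
Applying B0's transfer function to that IN value gives OUT[B0] (row B0 above).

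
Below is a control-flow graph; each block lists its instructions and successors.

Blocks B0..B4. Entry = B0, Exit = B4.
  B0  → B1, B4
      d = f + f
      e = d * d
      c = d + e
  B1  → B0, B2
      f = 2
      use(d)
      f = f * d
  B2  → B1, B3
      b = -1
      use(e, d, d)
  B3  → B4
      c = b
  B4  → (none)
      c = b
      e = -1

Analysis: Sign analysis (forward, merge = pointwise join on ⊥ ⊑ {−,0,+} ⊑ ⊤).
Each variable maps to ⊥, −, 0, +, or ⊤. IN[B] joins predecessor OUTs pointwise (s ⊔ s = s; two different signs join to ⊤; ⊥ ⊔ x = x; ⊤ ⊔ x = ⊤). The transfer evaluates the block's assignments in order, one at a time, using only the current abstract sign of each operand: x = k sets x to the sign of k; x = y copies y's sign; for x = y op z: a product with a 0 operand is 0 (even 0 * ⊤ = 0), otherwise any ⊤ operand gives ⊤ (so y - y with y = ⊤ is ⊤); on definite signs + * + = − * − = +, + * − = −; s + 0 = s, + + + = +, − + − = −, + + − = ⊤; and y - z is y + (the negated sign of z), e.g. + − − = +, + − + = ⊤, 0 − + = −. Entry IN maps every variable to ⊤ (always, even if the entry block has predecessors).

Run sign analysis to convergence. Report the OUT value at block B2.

Fixpoint table:
  B0:  IN=(all ⊤)  OUT=(all ⊤)
  B1:  IN=(all ⊤)  OUT=(all ⊤)
  B2:  IN=(all ⊤)  OUT={b:-; rest ⊤}
  B3:  IN={b:-; rest ⊤}  OUT={b:-, c:-; rest ⊤}
  B4:  IN=(all ⊤)  OUT={e:-; rest ⊤}

Merge at B2: IN[B2] = OUT[B1] = {a: ⊤, b: ⊤, c: ⊤, d: ⊤, e: ⊤, f: ⊤}
Applying B2's transfer function to that IN value gives OUT[B2] (row B2 above).

Answer: {a: ⊤, b: -, c: ⊤, d: ⊤, e: ⊤, f: ⊤}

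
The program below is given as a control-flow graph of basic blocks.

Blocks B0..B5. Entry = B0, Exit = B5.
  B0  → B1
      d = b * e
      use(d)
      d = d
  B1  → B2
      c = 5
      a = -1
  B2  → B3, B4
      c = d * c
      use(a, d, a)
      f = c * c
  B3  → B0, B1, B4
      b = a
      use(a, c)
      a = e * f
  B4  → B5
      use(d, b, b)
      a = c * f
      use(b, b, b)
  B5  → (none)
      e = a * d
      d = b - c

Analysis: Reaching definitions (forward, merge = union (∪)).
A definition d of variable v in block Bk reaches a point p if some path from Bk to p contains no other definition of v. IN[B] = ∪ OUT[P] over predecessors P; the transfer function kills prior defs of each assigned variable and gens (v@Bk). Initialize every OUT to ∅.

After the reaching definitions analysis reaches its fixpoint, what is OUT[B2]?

Per-block solution:
  B0: | IN={a@B3, b@B3, c@B2, d@B0, f@B2} | OUT={a@B3, b@B3, c@B2, d@B0, f@B2}
  B1: | IN={a@B3, b@B3, c@B2, d@B0, f@B2} | OUT={a@B1, b@B3, c@B1, d@B0, f@B2}
  B2: | IN={a@B1, b@B3, c@B1, d@B0, f@B2} | OUT={a@B1, b@B3, c@B2, d@B0, f@B2}
  B3: | IN={a@B1, b@B3, c@B2, d@B0, f@B2} | OUT={a@B3, b@B3, c@B2, d@B0, f@B2}
  B4: | IN={a@B1, a@B3, b@B3, c@B2, d@B0, f@B2} | OUT={a@B4, b@B3, c@B2, d@B0, f@B2}
  B5: | IN={a@B4, b@B3, c@B2, d@B0, f@B2} | OUT={a@B4, b@B3, c@B2, d@B5, e@B5, f@B2}

Merge at B2: IN[B2] = OUT[B1] = {a@B1, b@B3, c@B1, d@B0, f@B2}
Applying B2's transfer function to that IN value gives OUT[B2] (row B2 above).

Answer: {a@B1, b@B3, c@B2, d@B0, f@B2}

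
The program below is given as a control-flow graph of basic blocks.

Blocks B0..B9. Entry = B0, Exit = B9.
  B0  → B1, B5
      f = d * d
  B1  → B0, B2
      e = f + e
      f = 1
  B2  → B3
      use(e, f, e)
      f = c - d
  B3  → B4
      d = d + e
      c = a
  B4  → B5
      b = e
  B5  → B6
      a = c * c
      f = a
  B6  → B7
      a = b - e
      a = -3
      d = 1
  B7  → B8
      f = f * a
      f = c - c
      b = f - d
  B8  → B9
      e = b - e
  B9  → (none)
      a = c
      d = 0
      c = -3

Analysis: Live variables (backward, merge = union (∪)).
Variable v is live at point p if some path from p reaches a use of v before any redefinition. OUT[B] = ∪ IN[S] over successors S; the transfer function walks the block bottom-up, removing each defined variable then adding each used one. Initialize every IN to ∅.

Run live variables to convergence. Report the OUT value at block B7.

Fixpoint table:
  B0:   IN={a, b, c, d, e}   OUT={a, b, c, d, e, f}
  B1:   IN={a, b, c, d, e, f}   OUT={a, b, c, d, e, f}
  B2:   IN={a, c, d, e, f}   OUT={a, d, e}
  B3:   IN={a, d, e}   OUT={c, e}
  B4:   IN={c, e}   OUT={b, c, e}
  B5:   IN={b, c, e}   OUT={b, c, e, f}
  B6:   IN={b, c, e, f}   OUT={a, c, d, e, f}
  B7:   IN={a, c, d, e, f}   OUT={b, c, e}
  B8:   IN={b, c, e}   OUT={c}
  B9:   IN={c}   OUT={}

Merge at B7: OUT[B7] = IN[B8] = {b, c, e}

Answer: {b, c, e}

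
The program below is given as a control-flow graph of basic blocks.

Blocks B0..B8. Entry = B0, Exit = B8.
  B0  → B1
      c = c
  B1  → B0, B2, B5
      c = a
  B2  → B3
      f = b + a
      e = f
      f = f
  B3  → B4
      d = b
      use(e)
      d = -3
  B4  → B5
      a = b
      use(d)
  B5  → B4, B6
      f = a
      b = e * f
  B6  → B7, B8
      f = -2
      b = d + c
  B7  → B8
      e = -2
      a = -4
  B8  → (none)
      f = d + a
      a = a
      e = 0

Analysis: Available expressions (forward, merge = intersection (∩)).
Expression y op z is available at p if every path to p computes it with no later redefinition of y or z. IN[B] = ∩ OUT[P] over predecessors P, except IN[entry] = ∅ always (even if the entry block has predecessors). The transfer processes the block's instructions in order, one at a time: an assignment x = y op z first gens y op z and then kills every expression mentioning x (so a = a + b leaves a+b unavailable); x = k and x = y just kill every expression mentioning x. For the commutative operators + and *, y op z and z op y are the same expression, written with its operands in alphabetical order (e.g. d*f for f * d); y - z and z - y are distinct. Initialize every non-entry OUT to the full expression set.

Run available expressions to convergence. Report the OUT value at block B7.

Answer: {c+d}

Derivation:
Fixpoint table:
  B0:  IN={}  OUT={}
  B1:  IN={}  OUT={}
  B2:  IN={}  OUT={a+b}
  B3:  IN={a+b}  OUT={a+b}
  B4:  IN={}  OUT={}
  B5:  IN={}  OUT={e*f}
  B6:  IN={e*f}  OUT={c+d}
  B7:  IN={c+d}  OUT={c+d}
  B8:  IN={c+d}  OUT={c+d}

Merge at B7: IN[B7] = OUT[B6] = {c+d}
Applying B7's transfer function to that IN value gives OUT[B7] (row B7 above).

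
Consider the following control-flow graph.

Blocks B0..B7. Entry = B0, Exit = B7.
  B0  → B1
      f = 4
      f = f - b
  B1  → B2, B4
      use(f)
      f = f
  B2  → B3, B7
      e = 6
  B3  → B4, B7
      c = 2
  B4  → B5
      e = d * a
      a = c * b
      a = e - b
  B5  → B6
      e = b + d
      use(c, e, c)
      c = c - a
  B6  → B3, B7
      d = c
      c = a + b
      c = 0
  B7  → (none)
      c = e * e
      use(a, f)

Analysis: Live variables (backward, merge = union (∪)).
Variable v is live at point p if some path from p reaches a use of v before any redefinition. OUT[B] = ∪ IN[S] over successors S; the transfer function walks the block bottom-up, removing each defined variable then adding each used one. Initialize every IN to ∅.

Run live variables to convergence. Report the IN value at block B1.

Per-block solution:
  B0:   IN={a, b, c, d}   OUT={a, b, c, d, f}
  B1:   IN={a, b, c, d, f}   OUT={a, b, c, d, f}
  B2:   IN={a, b, d, f}   OUT={a, b, d, e, f}
  B3:   IN={a, b, d, e, f}   OUT={a, b, c, d, e, f}
  B4:   IN={a, b, c, d, f}   OUT={a, b, c, d, f}
  B5:   IN={a, b, c, d, f}   OUT={a, b, c, e, f}
  B6:   IN={a, b, c, e, f}   OUT={a, b, d, e, f}
  B7:   IN={a, e, f}   OUT={}

Merge at B1: OUT[B1] = IN[B2] ⊔ IN[B4] = {a, b, c, d, f}
Applying B1's transfer function to that OUT value gives IN[B1] (row B1 above).

Answer: {a, b, c, d, f}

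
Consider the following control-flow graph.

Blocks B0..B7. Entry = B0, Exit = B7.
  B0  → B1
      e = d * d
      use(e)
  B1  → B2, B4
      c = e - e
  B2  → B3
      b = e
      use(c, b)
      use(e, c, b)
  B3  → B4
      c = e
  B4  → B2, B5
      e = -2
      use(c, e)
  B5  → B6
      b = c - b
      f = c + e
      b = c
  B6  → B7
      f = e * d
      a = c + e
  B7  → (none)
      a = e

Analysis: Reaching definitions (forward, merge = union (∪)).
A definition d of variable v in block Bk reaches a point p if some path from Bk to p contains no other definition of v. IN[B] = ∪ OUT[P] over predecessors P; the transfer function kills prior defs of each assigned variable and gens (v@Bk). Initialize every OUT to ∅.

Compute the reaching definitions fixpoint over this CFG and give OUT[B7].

Answer: {a@B7, b@B5, c@B1, c@B3, e@B4, f@B6}

Working:
Converged values:
  B0:  IN={}  OUT={e@B0}
  B1:  IN={e@B0}  OUT={c@B1, e@B0}
  B2:  IN={b@B2, c@B1, c@B3, e@B0, e@B4}  OUT={b@B2, c@B1, c@B3, e@B0, e@B4}
  B3:  IN={b@B2, c@B1, c@B3, e@B0, e@B4}  OUT={b@B2, c@B3, e@B0, e@B4}
  B4:  IN={b@B2, c@B1, c@B3, e@B0, e@B4}  OUT={b@B2, c@B1, c@B3, e@B4}
  B5:  IN={b@B2, c@B1, c@B3, e@B4}  OUT={b@B5, c@B1, c@B3, e@B4, f@B5}
  B6:  IN={b@B5, c@B1, c@B3, e@B4, f@B5}  OUT={a@B6, b@B5, c@B1, c@B3, e@B4, f@B6}
  B7:  IN={a@B6, b@B5, c@B1, c@B3, e@B4, f@B6}  OUT={a@B7, b@B5, c@B1, c@B3, e@B4, f@B6}

Merge at B7: IN[B7] = OUT[B6] = {a@B6, b@B5, c@B1, c@B3, e@B4, f@B6}
Applying B7's transfer function to that IN value gives OUT[B7] (row B7 above).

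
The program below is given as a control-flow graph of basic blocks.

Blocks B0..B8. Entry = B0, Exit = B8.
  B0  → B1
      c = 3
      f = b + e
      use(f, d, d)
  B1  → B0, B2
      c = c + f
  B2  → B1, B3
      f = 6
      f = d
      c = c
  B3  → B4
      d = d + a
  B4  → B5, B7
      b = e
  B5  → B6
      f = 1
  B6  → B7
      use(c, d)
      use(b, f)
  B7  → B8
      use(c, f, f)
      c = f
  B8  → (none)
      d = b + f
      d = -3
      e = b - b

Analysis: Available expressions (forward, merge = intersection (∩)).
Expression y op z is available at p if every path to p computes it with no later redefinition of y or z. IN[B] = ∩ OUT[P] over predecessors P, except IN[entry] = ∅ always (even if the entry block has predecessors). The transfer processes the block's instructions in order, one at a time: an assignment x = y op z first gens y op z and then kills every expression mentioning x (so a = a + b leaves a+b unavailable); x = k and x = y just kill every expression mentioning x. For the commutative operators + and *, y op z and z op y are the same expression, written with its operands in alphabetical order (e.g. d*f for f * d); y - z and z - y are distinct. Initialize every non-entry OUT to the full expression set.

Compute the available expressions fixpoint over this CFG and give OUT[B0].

Answer: {b+e}

Working:
Per-block solution:
  B0:  IN={}  OUT={b+e}
  B1:  IN={b+e}  OUT={b+e}
  B2:  IN={b+e}  OUT={b+e}
  B3:  IN={b+e}  OUT={b+e}
  B4:  IN={b+e}  OUT={}
  B5:  IN={}  OUT={}
  B6:  IN={}  OUT={}
  B7:  IN={}  OUT={}
  B8:  IN={}  OUT={b+f, b-b}

Merge at B0 (entry node, so the boundary value {} is joined with the incoming edge(s)): IN[B0] = {} ∩ OUT[B1] = {}
Applying B0's transfer function to that IN value gives OUT[B0] (row B0 above).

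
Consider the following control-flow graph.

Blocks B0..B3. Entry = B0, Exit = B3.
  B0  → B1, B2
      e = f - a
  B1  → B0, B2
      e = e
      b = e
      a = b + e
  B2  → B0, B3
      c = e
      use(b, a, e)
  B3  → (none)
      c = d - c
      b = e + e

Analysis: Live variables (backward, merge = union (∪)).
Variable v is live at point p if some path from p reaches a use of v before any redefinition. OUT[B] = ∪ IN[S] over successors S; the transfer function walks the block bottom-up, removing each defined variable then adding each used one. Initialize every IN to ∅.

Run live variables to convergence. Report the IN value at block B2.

Answer: {a, b, d, e, f}

Trace:
Converged values:
  B0: | IN={a, b, d, f} | OUT={a, b, d, e, f}
  B1: | IN={d, e, f} | OUT={a, b, d, e, f}
  B2: | IN={a, b, d, e, f} | OUT={a, b, c, d, e, f}
  B3: | IN={c, d, e} | OUT={}

Merge at B2: OUT[B2] = IN[B0] ⊔ IN[B3] = {a, b, c, d, e, f}
Applying B2's transfer function to that OUT value gives IN[B2] (row B2 above).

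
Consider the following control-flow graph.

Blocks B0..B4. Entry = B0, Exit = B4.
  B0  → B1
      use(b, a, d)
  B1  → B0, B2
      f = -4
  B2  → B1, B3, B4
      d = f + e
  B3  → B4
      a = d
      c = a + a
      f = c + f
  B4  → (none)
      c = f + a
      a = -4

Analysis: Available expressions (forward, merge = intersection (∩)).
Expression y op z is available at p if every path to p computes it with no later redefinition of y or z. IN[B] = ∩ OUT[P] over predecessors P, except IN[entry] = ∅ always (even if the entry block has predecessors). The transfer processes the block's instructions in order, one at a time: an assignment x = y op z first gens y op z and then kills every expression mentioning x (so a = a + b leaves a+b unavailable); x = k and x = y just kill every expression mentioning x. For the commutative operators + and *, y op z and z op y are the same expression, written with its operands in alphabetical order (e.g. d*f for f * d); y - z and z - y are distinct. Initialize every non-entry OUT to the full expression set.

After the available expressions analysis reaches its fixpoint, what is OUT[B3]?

Fixpoint table:
  B0: | IN={} | OUT={}
  B1: | IN={} | OUT={}
  B2: | IN={} | OUT={e+f}
  B3: | IN={e+f} | OUT={a+a}
  B4: | IN={} | OUT={}

Merge at B3: IN[B3] = OUT[B2] = {e+f}
Applying B3's transfer function to that IN value gives OUT[B3] (row B3 above).

Answer: {a+a}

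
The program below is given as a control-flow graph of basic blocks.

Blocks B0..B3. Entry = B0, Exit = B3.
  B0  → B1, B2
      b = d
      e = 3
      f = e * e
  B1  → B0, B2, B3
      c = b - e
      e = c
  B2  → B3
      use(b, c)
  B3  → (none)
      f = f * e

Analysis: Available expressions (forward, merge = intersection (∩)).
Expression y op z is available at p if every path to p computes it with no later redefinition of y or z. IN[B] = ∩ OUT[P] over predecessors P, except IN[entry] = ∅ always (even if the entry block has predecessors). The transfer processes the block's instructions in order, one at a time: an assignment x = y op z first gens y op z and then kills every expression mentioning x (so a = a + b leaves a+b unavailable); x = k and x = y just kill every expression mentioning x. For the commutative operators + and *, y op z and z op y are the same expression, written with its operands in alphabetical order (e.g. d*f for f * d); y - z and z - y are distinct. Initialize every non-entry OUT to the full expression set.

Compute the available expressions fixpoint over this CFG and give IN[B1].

Per-block solution:
  B0:  IN={}  OUT={e*e}
  B1:  IN={e*e}  OUT={}
  B2:  IN={}  OUT={}
  B3:  IN={}  OUT={}

Merge at B1: IN[B1] = OUT[B0] = {e*e}

Answer: {e*e}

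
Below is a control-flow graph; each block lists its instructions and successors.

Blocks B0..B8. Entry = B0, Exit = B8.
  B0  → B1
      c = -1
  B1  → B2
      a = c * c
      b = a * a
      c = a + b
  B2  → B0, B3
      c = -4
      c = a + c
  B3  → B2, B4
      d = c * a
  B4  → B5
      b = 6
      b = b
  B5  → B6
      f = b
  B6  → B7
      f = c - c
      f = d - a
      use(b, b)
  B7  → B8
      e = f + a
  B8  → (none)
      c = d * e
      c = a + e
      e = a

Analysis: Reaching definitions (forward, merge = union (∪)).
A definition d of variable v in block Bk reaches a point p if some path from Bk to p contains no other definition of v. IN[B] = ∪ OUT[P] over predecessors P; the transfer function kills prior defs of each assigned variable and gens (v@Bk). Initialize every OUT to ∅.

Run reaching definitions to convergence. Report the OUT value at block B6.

Per-block solution:
  B0:   IN={a@B1, b@B1, c@B2, d@B3}   OUT={a@B1, b@B1, c@B0, d@B3}
  B1:   IN={a@B1, b@B1, c@B0, d@B3}   OUT={a@B1, b@B1, c@B1, d@B3}
  B2:   IN={a@B1, b@B1, c@B1, c@B2, d@B3}   OUT={a@B1, b@B1, c@B2, d@B3}
  B3:   IN={a@B1, b@B1, c@B2, d@B3}   OUT={a@B1, b@B1, c@B2, d@B3}
  B4:   IN={a@B1, b@B1, c@B2, d@B3}   OUT={a@B1, b@B4, c@B2, d@B3}
  B5:   IN={a@B1, b@B4, c@B2, d@B3}   OUT={a@B1, b@B4, c@B2, d@B3, f@B5}
  B6:   IN={a@B1, b@B4, c@B2, d@B3, f@B5}   OUT={a@B1, b@B4, c@B2, d@B3, f@B6}
  B7:   IN={a@B1, b@B4, c@B2, d@B3, f@B6}   OUT={a@B1, b@B4, c@B2, d@B3, e@B7, f@B6}
  B8:   IN={a@B1, b@B4, c@B2, d@B3, e@B7, f@B6}   OUT={a@B1, b@B4, c@B8, d@B3, e@B8, f@B6}

Merge at B6: IN[B6] = OUT[B5] = {a@B1, b@B4, c@B2, d@B3, f@B5}
Applying B6's transfer function to that IN value gives OUT[B6] (row B6 above).

Answer: {a@B1, b@B4, c@B2, d@B3, f@B6}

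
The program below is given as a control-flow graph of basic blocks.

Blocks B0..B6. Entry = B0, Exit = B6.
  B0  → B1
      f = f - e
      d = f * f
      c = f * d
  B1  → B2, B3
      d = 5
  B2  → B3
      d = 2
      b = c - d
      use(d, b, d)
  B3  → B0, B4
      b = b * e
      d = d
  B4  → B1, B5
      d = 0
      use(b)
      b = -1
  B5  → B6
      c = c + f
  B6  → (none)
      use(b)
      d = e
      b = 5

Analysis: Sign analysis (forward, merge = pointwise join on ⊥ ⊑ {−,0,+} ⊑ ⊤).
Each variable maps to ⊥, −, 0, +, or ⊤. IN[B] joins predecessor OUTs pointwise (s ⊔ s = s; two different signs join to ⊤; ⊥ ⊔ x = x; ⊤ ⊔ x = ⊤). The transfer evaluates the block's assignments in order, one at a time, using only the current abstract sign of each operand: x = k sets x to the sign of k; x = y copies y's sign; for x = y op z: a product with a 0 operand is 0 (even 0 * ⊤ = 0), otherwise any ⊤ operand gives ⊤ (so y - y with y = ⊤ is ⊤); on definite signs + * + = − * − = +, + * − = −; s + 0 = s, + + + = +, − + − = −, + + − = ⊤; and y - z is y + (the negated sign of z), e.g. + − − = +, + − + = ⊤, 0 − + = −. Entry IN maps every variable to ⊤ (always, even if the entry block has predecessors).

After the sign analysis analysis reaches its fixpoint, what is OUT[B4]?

Converged values:
  B0: | IN=(all ⊤) | OUT=(all ⊤)
  B1: | IN=(all ⊤) | OUT={d:+; rest ⊤}
  B2: | IN={d:+; rest ⊤} | OUT={d:+; rest ⊤}
  B3: | IN={d:+; rest ⊤} | OUT={d:+; rest ⊤}
  B4: | IN={d:+; rest ⊤} | OUT={b:-, d:0; rest ⊤}
  B5: | IN={b:-, d:0; rest ⊤} | OUT={b:-, d:0; rest ⊤}
  B6: | IN={b:-, d:0; rest ⊤} | OUT={b:+; rest ⊤}

Merge at B4: IN[B4] = OUT[B3] = {a: ⊤, b: ⊤, c: ⊤, d: +, e: ⊤, f: ⊤}
Applying B4's transfer function to that IN value gives OUT[B4] (row B4 above).

Answer: {a: ⊤, b: -, c: ⊤, d: 0, e: ⊤, f: ⊤}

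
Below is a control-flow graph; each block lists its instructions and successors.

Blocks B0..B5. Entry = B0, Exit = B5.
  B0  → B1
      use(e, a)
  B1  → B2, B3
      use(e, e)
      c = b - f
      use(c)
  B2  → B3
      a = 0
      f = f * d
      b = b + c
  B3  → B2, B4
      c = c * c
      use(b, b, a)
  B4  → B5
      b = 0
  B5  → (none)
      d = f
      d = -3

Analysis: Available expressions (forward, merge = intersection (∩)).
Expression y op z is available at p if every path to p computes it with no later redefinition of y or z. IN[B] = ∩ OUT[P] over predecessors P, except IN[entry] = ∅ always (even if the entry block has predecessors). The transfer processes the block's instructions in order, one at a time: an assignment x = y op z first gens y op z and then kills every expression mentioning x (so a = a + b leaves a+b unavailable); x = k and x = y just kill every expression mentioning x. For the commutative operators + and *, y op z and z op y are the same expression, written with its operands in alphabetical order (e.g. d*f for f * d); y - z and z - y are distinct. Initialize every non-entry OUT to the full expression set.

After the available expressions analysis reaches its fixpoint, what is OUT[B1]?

Answer: {b-f}

Working:
Fixpoint table:
  B0:  IN={}  OUT={}
  B1:  IN={}  OUT={b-f}
  B2:  IN={}  OUT={}
  B3:  IN={}  OUT={}
  B4:  IN={}  OUT={}
  B5:  IN={}  OUT={}

Merge at B1: IN[B1] = OUT[B0] = {}
Applying B1's transfer function to that IN value gives OUT[B1] (row B1 above).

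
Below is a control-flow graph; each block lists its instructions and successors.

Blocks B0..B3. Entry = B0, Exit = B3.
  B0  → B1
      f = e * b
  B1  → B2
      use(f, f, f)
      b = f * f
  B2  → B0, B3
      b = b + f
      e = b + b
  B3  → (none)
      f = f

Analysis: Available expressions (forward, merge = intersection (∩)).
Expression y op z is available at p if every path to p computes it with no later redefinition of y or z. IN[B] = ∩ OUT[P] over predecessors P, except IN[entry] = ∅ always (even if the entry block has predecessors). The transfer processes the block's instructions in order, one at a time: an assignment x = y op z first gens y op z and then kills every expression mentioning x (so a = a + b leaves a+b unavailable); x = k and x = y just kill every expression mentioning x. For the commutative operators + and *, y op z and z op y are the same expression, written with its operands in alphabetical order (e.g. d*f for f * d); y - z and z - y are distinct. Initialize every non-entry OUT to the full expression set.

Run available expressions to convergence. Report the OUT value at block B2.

Converged values:
  B0:  IN={}  OUT={b*e}
  B1:  IN={b*e}  OUT={f*f}
  B2:  IN={f*f}  OUT={b+b, f*f}
  B3:  IN={b+b, f*f}  OUT={b+b}

Merge at B2: IN[B2] = OUT[B1] = {f*f}
Applying B2's transfer function to that IN value gives OUT[B2] (row B2 above).

Answer: {b+b, f*f}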